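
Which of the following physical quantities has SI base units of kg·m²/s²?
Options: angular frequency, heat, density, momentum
Checking the SI base units of each option:
  angular frequency (ω = 2πf): 1/s  ✗
  heat (Q = mcΔT): kg·m²/s²  ✓ matches
  density (ρ = m/V): kg/m³  ✗
  momentum (p = mv): kg·m/s  ✗

Only heat has units kg·m²/s².

Answer: heat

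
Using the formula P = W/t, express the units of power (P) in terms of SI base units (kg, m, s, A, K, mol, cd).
Units of each symbol in P = W/t:
  W (work): kg·m²/s²
  t (time): s  → in the denominator, contributes 1/s

Multiplying the contributions: [kg·m²/s²] · [1/s]
Adding exponents of each base unit: kg: 1, m: 2, s: -3
SI base units of power: kg·m²/s³

Answer: kg·m²/s³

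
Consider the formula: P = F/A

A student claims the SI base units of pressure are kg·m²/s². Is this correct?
Units of each symbol in P = F/A:
  F (force): kg·m/s²
  A (area): m²  → in the denominator, contributes 1/m²

Multiplying the contributions: [kg·m/s²] · [1/m²]
Adding exponents of each base unit: kg: 1, m: -1, s: -2
SI base units of pressure: kg/(m·s²)

The claimed units kg·m²/s² (exponents kg: 1, m: 2, s: -2) do not match the derived units kg/(m·s²) (exponents kg: 1, m: -1, s: -2), so the claim is incorrect.

Answer: No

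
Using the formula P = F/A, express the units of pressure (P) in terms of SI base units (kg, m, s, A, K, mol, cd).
Units of each symbol in P = F/A:
  F (force): kg·m/s²
  A (area): m²  → in the denominator, contributes 1/m²

Multiplying the contributions: [kg·m/s²] · [1/m²]
Adding exponents of each base unit: kg: 1, m: -1, s: -2
SI base units of pressure: kg/(m·s²)

Answer: kg/(m·s²)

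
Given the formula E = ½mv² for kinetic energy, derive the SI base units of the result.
Units of each symbol in E = ½mv²:
  m (mass): kg
  v (speed): m/s  → to the power 2, contributes m²/s²
  The factor ½ is dimensionless.

Multiplying the contributions: [kg] · [m²/s²]
Adding exponents of each base unit: kg: 1, m: 2, s: -2
SI base units of kinetic energy: kg·m²/s²

Answer: kg·m²/s²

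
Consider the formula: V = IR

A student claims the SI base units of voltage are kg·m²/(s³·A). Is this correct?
Units of each symbol in V = IR:
  I (current): A
  R (resistance, in ohms): kg·m²/(s³·A²)

Multiplying the contributions: [A] · [kg·m²/(s³·A²)]
Adding exponents of each base unit: kg: 1, m: 2, s: -3, A: -1
SI base units of voltage: kg·m²/(s³·A)

The claimed units kg·m²/(s³·A) match the derived units, so the claim is correct.

Answer: Yes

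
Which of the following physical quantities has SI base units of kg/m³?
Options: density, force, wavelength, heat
Checking the SI base units of each option:
  density (ρ = m/V): kg/m³  ✓ matches
  force (F = ma): kg·m/s²  ✗
  wavelength (λ = v/f): m  ✗
  heat (Q = mcΔT): kg·m²/s²  ✗

Only density has units kg/m³.

Answer: density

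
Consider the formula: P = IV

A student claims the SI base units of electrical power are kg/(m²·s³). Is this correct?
Units of each symbol in P = IV:
  I (current): A
  V (voltage, in volts): kg·m²/(s³·A)

Multiplying the contributions: [A] · [kg·m²/(s³·A)]
Adding exponents of each base unit: kg: 1, m: 2, s: -3
SI base units of electrical power: kg·m²/s³

The claimed units kg/(m²·s³) (exponents kg: 1, m: -2, s: -3) do not match the derived units kg·m²/s³ (exponents kg: 1, m: 2, s: -3), so the claim is incorrect.

Answer: No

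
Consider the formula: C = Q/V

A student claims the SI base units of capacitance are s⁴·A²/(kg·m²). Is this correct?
Units of each symbol in C = Q/V:
  Q (charge, in coulombs): s·A
  V (voltage, in volts): kg·m²/(s³·A)  → in the denominator, contributes s³·A/(kg·m²)

Multiplying the contributions: [s·A] · [s³·A/(kg·m²)]
Adding exponents of each base unit: kg: -1, m: -2, s: 4, A: 2
SI base units of capacitance: s⁴·A²/(kg·m²)

The claimed units s⁴·A²/(kg·m²) match the derived units, so the claim is correct.

Answer: Yes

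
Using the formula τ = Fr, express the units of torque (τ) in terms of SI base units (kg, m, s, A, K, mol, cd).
Units of each symbol in τ = Fr:
  F (force): kg·m/s²
  r (lever arm): m

Multiplying the contributions: [kg·m/s²] · [m]
Adding exponents of each base unit: kg: 1, m: 2, s: -2
SI base units of torque: kg·m²/s²

Answer: kg·m²/s²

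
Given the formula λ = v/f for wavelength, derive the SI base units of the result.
Units of each symbol in λ = v/f:
  v (wave speed): m/s
  f (frequency): 1/s  → in the denominator, contributes s

Multiplying the contributions: [m/s] · [s]
Adding exponents of each base unit: m: 1
SI base units of wavelength: m

Answer: m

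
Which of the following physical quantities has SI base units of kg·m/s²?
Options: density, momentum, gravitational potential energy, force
Checking the SI base units of each option:
  density (ρ = m/V): kg/m³  ✗
  momentum (p = mv): kg·m/s  ✗
  gravitational potential energy (U = -GMm/r): kg·m²/s²  ✗
  force (F = ma): kg·m/s²  ✓ matches

Only force has units kg·m/s².

Answer: force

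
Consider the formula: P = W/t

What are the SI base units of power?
Units of each symbol in P = W/t:
  W (work): kg·m²/s²
  t (time): s  → in the denominator, contributes 1/s

Multiplying the contributions: [kg·m²/s²] · [1/s]
Adding exponents of each base unit: kg: 1, m: 2, s: -3
SI base units of power: kg·m²/s³

Answer: kg·m²/s³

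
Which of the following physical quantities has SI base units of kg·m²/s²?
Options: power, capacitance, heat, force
Checking the SI base units of each option:
  power (P = W/t): kg·m²/s³  ✗
  capacitance (C = Q/V): s⁴·A²/(kg·m²)  ✗
  heat (Q = mcΔT): kg·m²/s²  ✓ matches
  force (F = ma): kg·m/s²  ✗

Only heat has units kg·m²/s².

Answer: heat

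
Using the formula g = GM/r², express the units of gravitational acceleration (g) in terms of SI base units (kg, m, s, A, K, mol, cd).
Units of each symbol in g = GM/r²:
  G (gravitational constant): m³/(kg·s²)
  M (mass): kg
  r (distance): m  → to the power 2 in the denominator, contributes 1/m²

Multiplying the contributions: [m³/(kg·s²)] · [kg] · [1/m²]
Adding exponents of each base unit: m: 1, s: -2
SI base units of gravitational acceleration: m/s²

Answer: m/s²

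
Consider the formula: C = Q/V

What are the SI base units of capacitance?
Units of each symbol in C = Q/V:
  Q (charge, in coulombs): s·A
  V (voltage, in volts): kg·m²/(s³·A)  → in the denominator, contributes s³·A/(kg·m²)

Multiplying the contributions: [s·A] · [s³·A/(kg·m²)]
Adding exponents of each base unit: kg: -1, m: -2, s: 4, A: 2
SI base units of capacitance: s⁴·A²/(kg·m²)

Answer: s⁴·A²/(kg·m²)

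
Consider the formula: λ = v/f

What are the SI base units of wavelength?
Units of each symbol in λ = v/f:
  v (wave speed): m/s
  f (frequency): 1/s  → in the denominator, contributes s

Multiplying the contributions: [m/s] · [s]
Adding exponents of each base unit: m: 1
SI base units of wavelength: m

Answer: m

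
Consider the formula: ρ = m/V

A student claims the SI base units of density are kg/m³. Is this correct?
Units of each symbol in ρ = m/V:
  m (mass): kg
  V (volume): m³  → in the denominator, contributes 1/m³

Multiplying the contributions: [kg] · [1/m³]
Adding exponents of each base unit: kg: 1, m: -3
SI base units of density: kg/m³

The claimed units kg/m³ match the derived units, so the claim is correct.

Answer: Yes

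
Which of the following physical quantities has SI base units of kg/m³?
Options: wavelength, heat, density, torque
Checking the SI base units of each option:
  wavelength (λ = v/f): m  ✗
  heat (Q = mcΔT): kg·m²/s²  ✗
  density (ρ = m/V): kg/m³  ✓ matches
  torque (τ = Fr): kg·m²/s²  ✗

Only density has units kg/m³.

Answer: density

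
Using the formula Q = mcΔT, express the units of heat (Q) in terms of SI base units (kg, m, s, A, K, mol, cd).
Units of each symbol in Q = mcΔT:
  m (mass): kg
  c (specific heat capacity, in J/(kg·K)): m²/(s²·K)
  ΔT (temperature change): K

Multiplying the contributions: [kg] · [m²/(s²·K)] · [K]
Adding exponents of each base unit: kg: 1, m: 2, s: -2
SI base units of heat: kg·m²/s²

Answer: kg·m²/s²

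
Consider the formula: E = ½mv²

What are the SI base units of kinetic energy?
Units of each symbol in E = ½mv²:
  m (mass): kg
  v (speed): m/s  → to the power 2, contributes m²/s²
  The factor ½ is dimensionless.

Multiplying the contributions: [kg] · [m²/s²]
Adding exponents of each base unit: kg: 1, m: 2, s: -2
SI base units of kinetic energy: kg·m²/s²

Answer: kg·m²/s²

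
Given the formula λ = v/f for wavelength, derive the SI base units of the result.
Units of each symbol in λ = v/f:
  v (wave speed): m/s
  f (frequency): 1/s  → in the denominator, contributes s

Multiplying the contributions: [m/s] · [s]
Adding exponents of each base unit: m: 1
SI base units of wavelength: m

Answer: m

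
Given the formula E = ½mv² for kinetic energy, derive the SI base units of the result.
Units of each symbol in E = ½mv²:
  m (mass): kg
  v (speed): m/s  → to the power 2, contributes m²/s²
  The factor ½ is dimensionless.

Multiplying the contributions: [kg] · [m²/s²]
Adding exponents of each base unit: kg: 1, m: 2, s: -2
SI base units of kinetic energy: kg·m²/s²

Answer: kg·m²/s²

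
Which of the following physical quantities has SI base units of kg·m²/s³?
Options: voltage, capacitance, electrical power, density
Checking the SI base units of each option:
  voltage (V = IR): kg·m²/(s³·A)  ✗
  capacitance (C = Q/V): s⁴·A²/(kg·m²)  ✗
  electrical power (P = IV): kg·m²/s³  ✓ matches
  density (ρ = m/V): kg/m³  ✗

Only electrical power has units kg·m²/s³.

Answer: electrical power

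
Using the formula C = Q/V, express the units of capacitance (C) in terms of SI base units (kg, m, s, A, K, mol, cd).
Units of each symbol in C = Q/V:
  Q (charge, in coulombs): s·A
  V (voltage, in volts): kg·m²/(s³·A)  → in the denominator, contributes s³·A/(kg·m²)

Multiplying the contributions: [s·A] · [s³·A/(kg·m²)]
Adding exponents of each base unit: kg: -1, m: -2, s: 4, A: 2
SI base units of capacitance: s⁴·A²/(kg·m²)

Answer: s⁴·A²/(kg·m²)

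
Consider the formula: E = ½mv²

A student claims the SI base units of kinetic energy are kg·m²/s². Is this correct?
Units of each symbol in E = ½mv²:
  m (mass): kg
  v (speed): m/s  → to the power 2, contributes m²/s²
  The factor ½ is dimensionless.

Multiplying the contributions: [kg] · [m²/s²]
Adding exponents of each base unit: kg: 1, m: 2, s: -2
SI base units of kinetic energy: kg·m²/s²

The claimed units kg·m²/s² match the derived units, so the claim is correct.

Answer: Yes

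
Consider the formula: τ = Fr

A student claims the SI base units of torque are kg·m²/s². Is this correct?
Units of each symbol in τ = Fr:
  F (force): kg·m/s²
  r (lever arm): m

Multiplying the contributions: [kg·m/s²] · [m]
Adding exponents of each base unit: kg: 1, m: 2, s: -2
SI base units of torque: kg·m²/s²

The claimed units kg·m²/s² match the derived units, so the claim is correct.

Answer: Yes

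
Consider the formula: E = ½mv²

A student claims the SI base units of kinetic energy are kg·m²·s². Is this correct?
Units of each symbol in E = ½mv²:
  m (mass): kg
  v (speed): m/s  → to the power 2, contributes m²/s²
  The factor ½ is dimensionless.

Multiplying the contributions: [kg] · [m²/s²]
Adding exponents of each base unit: kg: 1, m: 2, s: -2
SI base units of kinetic energy: kg·m²/s²

The claimed units kg·m²·s² (exponents kg: 1, m: 2, s: 2) do not match the derived units kg·m²/s² (exponents kg: 1, m: 2, s: -2), so the claim is incorrect.

Answer: No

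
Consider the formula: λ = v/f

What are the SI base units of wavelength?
Units of each symbol in λ = v/f:
  v (wave speed): m/s
  f (frequency): 1/s  → in the denominator, contributes s

Multiplying the contributions: [m/s] · [s]
Adding exponents of each base unit: m: 1
SI base units of wavelength: m

Answer: m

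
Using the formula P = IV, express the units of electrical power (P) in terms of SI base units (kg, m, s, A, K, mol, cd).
Units of each symbol in P = IV:
  I (current): A
  V (voltage, in volts): kg·m²/(s³·A)

Multiplying the contributions: [A] · [kg·m²/(s³·A)]
Adding exponents of each base unit: kg: 1, m: 2, s: -3
SI base units of electrical power: kg·m²/s³

Answer: kg·m²/s³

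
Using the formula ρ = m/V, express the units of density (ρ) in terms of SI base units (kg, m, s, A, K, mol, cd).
Units of each symbol in ρ = m/V:
  m (mass): kg
  V (volume): m³  → in the denominator, contributes 1/m³

Multiplying the contributions: [kg] · [1/m³]
Adding exponents of each base unit: kg: 1, m: -3
SI base units of density: kg/m³

Answer: kg/m³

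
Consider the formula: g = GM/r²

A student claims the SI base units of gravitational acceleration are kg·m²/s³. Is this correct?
Units of each symbol in g = GM/r²:
  G (gravitational constant): m³/(kg·s²)
  M (mass): kg
  r (distance): m  → to the power 2 in the denominator, contributes 1/m²

Multiplying the contributions: [m³/(kg·s²)] · [kg] · [1/m²]
Adding exponents of each base unit: m: 1, s: -2
SI base units of gravitational acceleration: m/s²

The claimed units kg·m²/s³ (exponents kg: 1, m: 2, s: -3) do not match the derived units m/s² (exponents m: 1, s: -2), so the claim is incorrect.

Answer: No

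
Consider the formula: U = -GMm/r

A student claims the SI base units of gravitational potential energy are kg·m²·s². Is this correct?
Units of each symbol in U = -GMm/r:
  G (gravitational constant): m³/(kg·s²)
  M (mass): kg
  m (mass): kg
  r (distance): m  → in the denominator, contributes 1/m
  The minus sign does not affect the units.

Multiplying the contributions: [m³/(kg·s²)] · [kg] · [kg] · [1/m]
Adding exponents of each base unit: kg: 1, m: 2, s: -2
SI base units of gravitational potential energy: kg·m²/s²

The claimed units kg·m²·s² (exponents kg: 1, m: 2, s: 2) do not match the derived units kg·m²/s² (exponents kg: 1, m: 2, s: -2), so the claim is incorrect.

Answer: No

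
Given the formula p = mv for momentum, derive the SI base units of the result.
Units of each symbol in p = mv:
  m (mass): kg
  v (velocity): m/s

Multiplying the contributions: [kg] · [m/s]
Adding exponents of each base unit: kg: 1, m: 1, s: -1
SI base units of momentum: kg·m/s

Answer: kg·m/s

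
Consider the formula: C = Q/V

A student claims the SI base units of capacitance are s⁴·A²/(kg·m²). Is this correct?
Units of each symbol in C = Q/V:
  Q (charge, in coulombs): s·A
  V (voltage, in volts): kg·m²/(s³·A)  → in the denominator, contributes s³·A/(kg·m²)

Multiplying the contributions: [s·A] · [s³·A/(kg·m²)]
Adding exponents of each base unit: kg: -1, m: -2, s: 4, A: 2
SI base units of capacitance: s⁴·A²/(kg·m²)

The claimed units s⁴·A²/(kg·m²) match the derived units, so the claim is correct.

Answer: Yes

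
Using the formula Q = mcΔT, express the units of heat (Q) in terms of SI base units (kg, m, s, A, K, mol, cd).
Units of each symbol in Q = mcΔT:
  m (mass): kg
  c (specific heat capacity, in J/(kg·K)): m²/(s²·K)
  ΔT (temperature change): K

Multiplying the contributions: [kg] · [m²/(s²·K)] · [K]
Adding exponents of each base unit: kg: 1, m: 2, s: -2
SI base units of heat: kg·m²/s²

Answer: kg·m²/s²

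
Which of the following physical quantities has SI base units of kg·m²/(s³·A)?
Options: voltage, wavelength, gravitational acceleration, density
Checking the SI base units of each option:
  voltage (V = IR): kg·m²/(s³·A)  ✓ matches
  wavelength (λ = v/f): m  ✗
  gravitational acceleration (g = GM/r²): m/s²  ✗
  density (ρ = m/V): kg/m³  ✗

Only voltage has units kg·m²/(s³·A).

Answer: voltage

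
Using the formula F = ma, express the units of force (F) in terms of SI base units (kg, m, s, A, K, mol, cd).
Units of each symbol in F = ma:
  m (mass): kg
  a (acceleration): m/s²

Multiplying the contributions: [kg] · [m/s²]
Adding exponents of each base unit: kg: 1, m: 1, s: -2
SI base units of force: kg·m/s²

Answer: kg·m/s²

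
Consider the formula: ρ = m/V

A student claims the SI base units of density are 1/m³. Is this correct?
Units of each symbol in ρ = m/V:
  m (mass): kg
  V (volume): m³  → in the denominator, contributes 1/m³

Multiplying the contributions: [kg] · [1/m³]
Adding exponents of each base unit: kg: 1, m: -3
SI base units of density: kg/m³

The claimed units 1/m³ (exponents m: -3) do not match the derived units kg/m³ (exponents kg: 1, m: -3), so the claim is incorrect.

Answer: No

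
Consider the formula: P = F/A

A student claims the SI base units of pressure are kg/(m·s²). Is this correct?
Units of each symbol in P = F/A:
  F (force): kg·m/s²
  A (area): m²  → in the denominator, contributes 1/m²

Multiplying the contributions: [kg·m/s²] · [1/m²]
Adding exponents of each base unit: kg: 1, m: -1, s: -2
SI base units of pressure: kg/(m·s²)

The claimed units kg/(m·s²) match the derived units, so the claim is correct.

Answer: Yes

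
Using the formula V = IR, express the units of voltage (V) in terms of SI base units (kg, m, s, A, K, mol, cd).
Units of each symbol in V = IR:
  I (current): A
  R (resistance, in ohms): kg·m²/(s³·A²)

Multiplying the contributions: [A] · [kg·m²/(s³·A²)]
Adding exponents of each base unit: kg: 1, m: 2, s: -3, A: -1
SI base units of voltage: kg·m²/(s³·A)

Answer: kg·m²/(s³·A)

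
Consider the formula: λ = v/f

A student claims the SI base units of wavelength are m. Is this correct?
Units of each symbol in λ = v/f:
  v (wave speed): m/s
  f (frequency): 1/s  → in the denominator, contributes s

Multiplying the contributions: [m/s] · [s]
Adding exponents of each base unit: m: 1
SI base units of wavelength: m

The claimed units m match the derived units, so the claim is correct.

Answer: Yes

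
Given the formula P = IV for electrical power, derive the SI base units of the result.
Units of each symbol in P = IV:
  I (current): A
  V (voltage, in volts): kg·m²/(s³·A)

Multiplying the contributions: [A] · [kg·m²/(s³·A)]
Adding exponents of each base unit: kg: 1, m: 2, s: -3
SI base units of electrical power: kg·m²/s³

Answer: kg·m²/s³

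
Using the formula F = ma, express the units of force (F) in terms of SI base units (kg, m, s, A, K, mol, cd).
Units of each symbol in F = ma:
  m (mass): kg
  a (acceleration): m/s²

Multiplying the contributions: [kg] · [m/s²]
Adding exponents of each base unit: kg: 1, m: 1, s: -2
SI base units of force: kg·m/s²

Answer: kg·m/s²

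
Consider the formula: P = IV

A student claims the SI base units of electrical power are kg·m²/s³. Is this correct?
Units of each symbol in P = IV:
  I (current): A
  V (voltage, in volts): kg·m²/(s³·A)

Multiplying the contributions: [A] · [kg·m²/(s³·A)]
Adding exponents of each base unit: kg: 1, m: 2, s: -3
SI base units of electrical power: kg·m²/s³

The claimed units kg·m²/s³ match the derived units, so the claim is correct.

Answer: Yes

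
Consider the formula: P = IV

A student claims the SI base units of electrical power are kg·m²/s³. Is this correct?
Units of each symbol in P = IV:
  I (current): A
  V (voltage, in volts): kg·m²/(s³·A)

Multiplying the contributions: [A] · [kg·m²/(s³·A)]
Adding exponents of each base unit: kg: 1, m: 2, s: -3
SI base units of electrical power: kg·m²/s³

The claimed units kg·m²/s³ match the derived units, so the claim is correct.

Answer: Yes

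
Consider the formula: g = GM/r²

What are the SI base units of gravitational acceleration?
Units of each symbol in g = GM/r²:
  G (gravitational constant): m³/(kg·s²)
  M (mass): kg
  r (distance): m  → to the power 2 in the denominator, contributes 1/m²

Multiplying the contributions: [m³/(kg·s²)] · [kg] · [1/m²]
Adding exponents of each base unit: m: 1, s: -2
SI base units of gravitational acceleration: m/s²

Answer: m/s²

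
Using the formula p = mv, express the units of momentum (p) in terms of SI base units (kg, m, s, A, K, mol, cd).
Units of each symbol in p = mv:
  m (mass): kg
  v (velocity): m/s

Multiplying the contributions: [kg] · [m/s]
Adding exponents of each base unit: kg: 1, m: 1, s: -1
SI base units of momentum: kg·m/s

Answer: kg·m/s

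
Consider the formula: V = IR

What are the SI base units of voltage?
Units of each symbol in V = IR:
  I (current): A
  R (resistance, in ohms): kg·m²/(s³·A²)

Multiplying the contributions: [A] · [kg·m²/(s³·A²)]
Adding exponents of each base unit: kg: 1, m: 2, s: -3, A: -1
SI base units of voltage: kg·m²/(s³·A)

Answer: kg·m²/(s³·A)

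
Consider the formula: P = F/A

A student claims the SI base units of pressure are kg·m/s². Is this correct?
Units of each symbol in P = F/A:
  F (force): kg·m/s²
  A (area): m²  → in the denominator, contributes 1/m²

Multiplying the contributions: [kg·m/s²] · [1/m²]
Adding exponents of each base unit: kg: 1, m: -1, s: -2
SI base units of pressure: kg/(m·s²)

The claimed units kg·m/s² (exponents kg: 1, m: 1, s: -2) do not match the derived units kg/(m·s²) (exponents kg: 1, m: -1, s: -2), so the claim is incorrect.

Answer: No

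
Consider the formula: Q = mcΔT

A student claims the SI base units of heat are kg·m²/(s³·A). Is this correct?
Units of each symbol in Q = mcΔT:
  m (mass): kg
  c (specific heat capacity, in J/(kg·K)): m²/(s²·K)
  ΔT (temperature change): K

Multiplying the contributions: [kg] · [m²/(s²·K)] · [K]
Adding exponents of each base unit: kg: 1, m: 2, s: -2
SI base units of heat: kg·m²/s²

The claimed units kg·m²/(s³·A) (exponents kg: 1, m: 2, s: -3, A: -1) do not match the derived units kg·m²/s² (exponents kg: 1, m: 2, s: -2), so the claim is incorrect.

Answer: No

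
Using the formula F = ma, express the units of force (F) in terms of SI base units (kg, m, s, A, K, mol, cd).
Units of each symbol in F = ma:
  m (mass): kg
  a (acceleration): m/s²

Multiplying the contributions: [kg] · [m/s²]
Adding exponents of each base unit: kg: 1, m: 1, s: -2
SI base units of force: kg·m/s²

Answer: kg·m/s²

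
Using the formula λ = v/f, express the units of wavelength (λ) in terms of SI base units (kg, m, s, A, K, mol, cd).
Units of each symbol in λ = v/f:
  v (wave speed): m/s
  f (frequency): 1/s  → in the denominator, contributes s

Multiplying the contributions: [m/s] · [s]
Adding exponents of each base unit: m: 1
SI base units of wavelength: m

Answer: m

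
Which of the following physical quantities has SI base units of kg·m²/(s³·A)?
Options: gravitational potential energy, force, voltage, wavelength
Checking the SI base units of each option:
  gravitational potential energy (U = -GMm/r): kg·m²/s²  ✗
  force (F = ma): kg·m/s²  ✗
  voltage (V = IR): kg·m²/(s³·A)  ✓ matches
  wavelength (λ = v/f): m  ✗

Only voltage has units kg·m²/(s³·A).

Answer: voltage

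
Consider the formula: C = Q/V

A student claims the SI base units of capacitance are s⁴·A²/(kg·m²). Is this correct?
Units of each symbol in C = Q/V:
  Q (charge, in coulombs): s·A
  V (voltage, in volts): kg·m²/(s³·A)  → in the denominator, contributes s³·A/(kg·m²)

Multiplying the contributions: [s·A] · [s³·A/(kg·m²)]
Adding exponents of each base unit: kg: -1, m: -2, s: 4, A: 2
SI base units of capacitance: s⁴·A²/(kg·m²)

The claimed units s⁴·A²/(kg·m²) match the derived units, so the claim is correct.

Answer: Yes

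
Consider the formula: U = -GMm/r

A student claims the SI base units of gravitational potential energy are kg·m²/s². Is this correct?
Units of each symbol in U = -GMm/r:
  G (gravitational constant): m³/(kg·s²)
  M (mass): kg
  m (mass): kg
  r (distance): m  → in the denominator, contributes 1/m
  The minus sign does not affect the units.

Multiplying the contributions: [m³/(kg·s²)] · [kg] · [kg] · [1/m]
Adding exponents of each base unit: kg: 1, m: 2, s: -2
SI base units of gravitational potential energy: kg·m²/s²

The claimed units kg·m²/s² match the derived units, so the claim is correct.

Answer: Yes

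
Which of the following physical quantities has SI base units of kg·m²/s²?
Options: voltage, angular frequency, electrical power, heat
Checking the SI base units of each option:
  voltage (V = IR): kg·m²/(s³·A)  ✗
  angular frequency (ω = 2πf): 1/s  ✗
  electrical power (P = IV): kg·m²/s³  ✗
  heat (Q = mcΔT): kg·m²/s²  ✓ matches

Only heat has units kg·m²/s².

Answer: heat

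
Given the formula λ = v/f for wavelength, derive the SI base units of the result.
Units of each symbol in λ = v/f:
  v (wave speed): m/s
  f (frequency): 1/s  → in the denominator, contributes s

Multiplying the contributions: [m/s] · [s]
Adding exponents of each base unit: m: 1
SI base units of wavelength: m

Answer: m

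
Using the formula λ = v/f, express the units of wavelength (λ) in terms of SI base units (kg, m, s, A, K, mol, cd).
Units of each symbol in λ = v/f:
  v (wave speed): m/s
  f (frequency): 1/s  → in the denominator, contributes s

Multiplying the contributions: [m/s] · [s]
Adding exponents of each base unit: m: 1
SI base units of wavelength: m

Answer: m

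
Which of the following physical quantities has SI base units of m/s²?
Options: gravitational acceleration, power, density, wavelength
Checking the SI base units of each option:
  gravitational acceleration (g = GM/r²): m/s²  ✓ matches
  power (P = W/t): kg·m²/s³  ✗
  density (ρ = m/V): kg/m³  ✗
  wavelength (λ = v/f): m  ✗

Only gravitational acceleration has units m/s².

Answer: gravitational acceleration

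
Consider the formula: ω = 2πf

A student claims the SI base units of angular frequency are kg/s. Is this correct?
Units of each symbol in ω = 2πf:
  f (frequency): 1/s
  The factor 2π is dimensionless.

Multiplying the contributions: [1/s]
Adding exponents of each base unit: s: -1
SI base units of angular frequency: 1/s

The claimed units kg/s (exponents kg: 1, s: -1) do not match the derived units 1/s (exponents s: -1), so the claim is incorrect.

Answer: No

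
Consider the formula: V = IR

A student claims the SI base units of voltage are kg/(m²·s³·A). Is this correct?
Units of each symbol in V = IR:
  I (current): A
  R (resistance, in ohms): kg·m²/(s³·A²)

Multiplying the contributions: [A] · [kg·m²/(s³·A²)]
Adding exponents of each base unit: kg: 1, m: 2, s: -3, A: -1
SI base units of voltage: kg·m²/(s³·A)

The claimed units kg/(m²·s³·A) (exponents kg: 1, m: -2, s: -3, A: -1) do not match the derived units kg·m²/(s³·A) (exponents kg: 1, m: 2, s: -3, A: -1), so the claim is incorrect.

Answer: No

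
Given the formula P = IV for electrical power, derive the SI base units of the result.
Units of each symbol in P = IV:
  I (current): A
  V (voltage, in volts): kg·m²/(s³·A)

Multiplying the contributions: [A] · [kg·m²/(s³·A)]
Adding exponents of each base unit: kg: 1, m: 2, s: -3
SI base units of electrical power: kg·m²/s³

Answer: kg·m²/s³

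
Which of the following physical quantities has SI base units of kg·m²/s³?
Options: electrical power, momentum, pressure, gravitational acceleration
Checking the SI base units of each option:
  electrical power (P = IV): kg·m²/s³  ✓ matches
  momentum (p = mv): kg·m/s  ✗
  pressure (P = F/A): kg/(m·s²)  ✗
  gravitational acceleration (g = GM/r²): m/s²  ✗

Only electrical power has units kg·m²/s³.

Answer: electrical power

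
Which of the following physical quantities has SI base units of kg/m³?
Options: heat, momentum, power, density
Checking the SI base units of each option:
  heat (Q = mcΔT): kg·m²/s²  ✗
  momentum (p = mv): kg·m/s  ✗
  power (P = W/t): kg·m²/s³  ✗
  density (ρ = m/V): kg/m³  ✓ matches

Only density has units kg/m³.

Answer: density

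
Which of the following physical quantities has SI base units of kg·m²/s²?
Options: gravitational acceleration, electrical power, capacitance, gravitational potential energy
Checking the SI base units of each option:
  gravitational acceleration (g = GM/r²): m/s²  ✗
  electrical power (P = IV): kg·m²/s³  ✗
  capacitance (C = Q/V): s⁴·A²/(kg·m²)  ✗
  gravitational potential energy (U = -GMm/r): kg·m²/s²  ✓ matches

Only gravitational potential energy has units kg·m²/s².

Answer: gravitational potential energy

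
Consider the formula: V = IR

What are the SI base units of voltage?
Units of each symbol in V = IR:
  I (current): A
  R (resistance, in ohms): kg·m²/(s³·A²)

Multiplying the contributions: [A] · [kg·m²/(s³·A²)]
Adding exponents of each base unit: kg: 1, m: 2, s: -3, A: -1
SI base units of voltage: kg·m²/(s³·A)

Answer: kg·m²/(s³·A)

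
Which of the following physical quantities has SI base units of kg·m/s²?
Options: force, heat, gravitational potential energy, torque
Checking the SI base units of each option:
  force (F = ma): kg·m/s²  ✓ matches
  heat (Q = mcΔT): kg·m²/s²  ✗
  gravitational potential energy (U = -GMm/r): kg·m²/s²  ✗
  torque (τ = Fr): kg·m²/s²  ✗

Only force has units kg·m/s².

Answer: force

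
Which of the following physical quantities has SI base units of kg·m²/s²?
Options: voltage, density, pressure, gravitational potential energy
Checking the SI base units of each option:
  voltage (V = IR): kg·m²/(s³·A)  ✗
  density (ρ = m/V): kg/m³  ✗
  pressure (P = F/A): kg/(m·s²)  ✗
  gravitational potential energy (U = -GMm/r): kg·m²/s²  ✓ matches

Only gravitational potential energy has units kg·m²/s².

Answer: gravitational potential energy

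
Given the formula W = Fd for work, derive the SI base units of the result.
Units of each symbol in W = Fd:
  F (force): kg·m/s²
  d (displacement): m

Multiplying the contributions: [kg·m/s²] · [m]
Adding exponents of each base unit: kg: 1, m: 2, s: -2
SI base units of work: kg·m²/s²

Answer: kg·m²/s²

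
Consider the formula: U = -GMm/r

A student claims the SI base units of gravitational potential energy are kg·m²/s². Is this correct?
Units of each symbol in U = -GMm/r:
  G (gravitational constant): m³/(kg·s²)
  M (mass): kg
  m (mass): kg
  r (distance): m  → in the denominator, contributes 1/m
  The minus sign does not affect the units.

Multiplying the contributions: [m³/(kg·s²)] · [kg] · [kg] · [1/m]
Adding exponents of each base unit: kg: 1, m: 2, s: -2
SI base units of gravitational potential energy: kg·m²/s²

The claimed units kg·m²/s² match the derived units, so the claim is correct.

Answer: Yes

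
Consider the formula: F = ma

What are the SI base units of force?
Units of each symbol in F = ma:
  m (mass): kg
  a (acceleration): m/s²

Multiplying the contributions: [kg] · [m/s²]
Adding exponents of each base unit: kg: 1, m: 1, s: -2
SI base units of force: kg·m/s²

Answer: kg·m/s²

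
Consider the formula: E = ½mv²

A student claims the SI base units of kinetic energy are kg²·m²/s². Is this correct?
Units of each symbol in E = ½mv²:
  m (mass): kg
  v (speed): m/s  → to the power 2, contributes m²/s²
  The factor ½ is dimensionless.

Multiplying the contributions: [kg] · [m²/s²]
Adding exponents of each base unit: kg: 1, m: 2, s: -2
SI base units of kinetic energy: kg·m²/s²

The claimed units kg²·m²/s² (exponents kg: 2, m: 2, s: -2) do not match the derived units kg·m²/s² (exponents kg: 1, m: 2, s: -2), so the claim is incorrect.

Answer: No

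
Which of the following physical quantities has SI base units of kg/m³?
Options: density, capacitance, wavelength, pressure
Checking the SI base units of each option:
  density (ρ = m/V): kg/m³  ✓ matches
  capacitance (C = Q/V): s⁴·A²/(kg·m²)  ✗
  wavelength (λ = v/f): m  ✗
  pressure (P = F/A): kg/(m·s²)  ✗

Only density has units kg/m³.

Answer: density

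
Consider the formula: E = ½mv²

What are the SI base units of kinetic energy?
Units of each symbol in E = ½mv²:
  m (mass): kg
  v (speed): m/s  → to the power 2, contributes m²/s²
  The factor ½ is dimensionless.

Multiplying the contributions: [kg] · [m²/s²]
Adding exponents of each base unit: kg: 1, m: 2, s: -2
SI base units of kinetic energy: kg·m²/s²

Answer: kg·m²/s²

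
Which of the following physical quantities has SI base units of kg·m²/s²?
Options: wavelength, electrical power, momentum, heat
Checking the SI base units of each option:
  wavelength (λ = v/f): m  ✗
  electrical power (P = IV): kg·m²/s³  ✗
  momentum (p = mv): kg·m/s  ✗
  heat (Q = mcΔT): kg·m²/s²  ✓ matches

Only heat has units kg·m²/s².

Answer: heat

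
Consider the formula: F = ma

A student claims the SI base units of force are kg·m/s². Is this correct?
Units of each symbol in F = ma:
  m (mass): kg
  a (acceleration): m/s²

Multiplying the contributions: [kg] · [m/s²]
Adding exponents of each base unit: kg: 1, m: 1, s: -2
SI base units of force: kg·m/s²

The claimed units kg·m/s² match the derived units, so the claim is correct.

Answer: Yes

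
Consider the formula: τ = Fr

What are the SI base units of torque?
Units of each symbol in τ = Fr:
  F (force): kg·m/s²
  r (lever arm): m

Multiplying the contributions: [kg·m/s²] · [m]
Adding exponents of each base unit: kg: 1, m: 2, s: -2
SI base units of torque: kg·m²/s²

Answer: kg·m²/s²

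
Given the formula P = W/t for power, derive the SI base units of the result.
Units of each symbol in P = W/t:
  W (work): kg·m²/s²
  t (time): s  → in the denominator, contributes 1/s

Multiplying the contributions: [kg·m²/s²] · [1/s]
Adding exponents of each base unit: kg: 1, m: 2, s: -3
SI base units of power: kg·m²/s³

Answer: kg·m²/s³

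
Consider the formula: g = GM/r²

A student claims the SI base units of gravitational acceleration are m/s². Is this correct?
Units of each symbol in g = GM/r²:
  G (gravitational constant): m³/(kg·s²)
  M (mass): kg
  r (distance): m  → to the power 2 in the denominator, contributes 1/m²

Multiplying the contributions: [m³/(kg·s²)] · [kg] · [1/m²]
Adding exponents of each base unit: m: 1, s: -2
SI base units of gravitational acceleration: m/s²

The claimed units m/s² match the derived units, so the claim is correct.

Answer: Yes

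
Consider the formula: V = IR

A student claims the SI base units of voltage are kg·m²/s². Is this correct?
Units of each symbol in V = IR:
  I (current): A
  R (resistance, in ohms): kg·m²/(s³·A²)

Multiplying the contributions: [A] · [kg·m²/(s³·A²)]
Adding exponents of each base unit: kg: 1, m: 2, s: -3, A: -1
SI base units of voltage: kg·m²/(s³·A)

The claimed units kg·m²/s² (exponents kg: 1, m: 2, s: -2) do not match the derived units kg·m²/(s³·A) (exponents kg: 1, m: 2, s: -3, A: -1), so the claim is incorrect.

Answer: No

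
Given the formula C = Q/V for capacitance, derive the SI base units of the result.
Units of each symbol in C = Q/V:
  Q (charge, in coulombs): s·A
  V (voltage, in volts): kg·m²/(s³·A)  → in the denominator, contributes s³·A/(kg·m²)

Multiplying the contributions: [s·A] · [s³·A/(kg·m²)]
Adding exponents of each base unit: kg: -1, m: -2, s: 4, A: 2
SI base units of capacitance: s⁴·A²/(kg·m²)

Answer: s⁴·A²/(kg·m²)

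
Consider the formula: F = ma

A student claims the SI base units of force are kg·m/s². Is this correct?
Units of each symbol in F = ma:
  m (mass): kg
  a (acceleration): m/s²

Multiplying the contributions: [kg] · [m/s²]
Adding exponents of each base unit: kg: 1, m: 1, s: -2
SI base units of force: kg·m/s²

The claimed units kg·m/s² match the derived units, so the claim is correct.

Answer: Yes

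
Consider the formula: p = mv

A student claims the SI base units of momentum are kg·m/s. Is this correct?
Units of each symbol in p = mv:
  m (mass): kg
  v (velocity): m/s

Multiplying the contributions: [kg] · [m/s]
Adding exponents of each base unit: kg: 1, m: 1, s: -1
SI base units of momentum: kg·m/s

The claimed units kg·m/s match the derived units, so the claim is correct.

Answer: Yes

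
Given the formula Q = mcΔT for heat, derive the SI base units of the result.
Units of each symbol in Q = mcΔT:
  m (mass): kg
  c (specific heat capacity, in J/(kg·K)): m²/(s²·K)
  ΔT (temperature change): K

Multiplying the contributions: [kg] · [m²/(s²·K)] · [K]
Adding exponents of each base unit: kg: 1, m: 2, s: -2
SI base units of heat: kg·m²/s²

Answer: kg·m²/s²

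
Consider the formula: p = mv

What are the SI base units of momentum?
Units of each symbol in p = mv:
  m (mass): kg
  v (velocity): m/s

Multiplying the contributions: [kg] · [m/s]
Adding exponents of each base unit: kg: 1, m: 1, s: -1
SI base units of momentum: kg·m/s

Answer: kg·m/s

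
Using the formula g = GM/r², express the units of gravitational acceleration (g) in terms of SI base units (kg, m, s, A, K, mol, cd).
Units of each symbol in g = GM/r²:
  G (gravitational constant): m³/(kg·s²)
  M (mass): kg
  r (distance): m  → to the power 2 in the denominator, contributes 1/m²

Multiplying the contributions: [m³/(kg·s²)] · [kg] · [1/m²]
Adding exponents of each base unit: m: 1, s: -2
SI base units of gravitational acceleration: m/s²

Answer: m/s²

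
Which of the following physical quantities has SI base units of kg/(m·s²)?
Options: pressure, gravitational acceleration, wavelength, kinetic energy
Checking the SI base units of each option:
  pressure (P = F/A): kg/(m·s²)  ✓ matches
  gravitational acceleration (g = GM/r²): m/s²  ✗
  wavelength (λ = v/f): m  ✗
  kinetic energy (E = ½mv²): kg·m²/s²  ✗

Only pressure has units kg/(m·s²).

Answer: pressure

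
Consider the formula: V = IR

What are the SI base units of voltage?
Units of each symbol in V = IR:
  I (current): A
  R (resistance, in ohms): kg·m²/(s³·A²)

Multiplying the contributions: [A] · [kg·m²/(s³·A²)]
Adding exponents of each base unit: kg: 1, m: 2, s: -3, A: -1
SI base units of voltage: kg·m²/(s³·A)

Answer: kg·m²/(s³·A)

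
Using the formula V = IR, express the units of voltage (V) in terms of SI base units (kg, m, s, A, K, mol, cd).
Units of each symbol in V = IR:
  I (current): A
  R (resistance, in ohms): kg·m²/(s³·A²)

Multiplying the contributions: [A] · [kg·m²/(s³·A²)]
Adding exponents of each base unit: kg: 1, m: 2, s: -3, A: -1
SI base units of voltage: kg·m²/(s³·A)

Answer: kg·m²/(s³·A)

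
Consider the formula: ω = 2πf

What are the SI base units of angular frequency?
Units of each symbol in ω = 2πf:
  f (frequency): 1/s
  The factor 2π is dimensionless.

Multiplying the contributions: [1/s]
Adding exponents of each base unit: s: -1
SI base units of angular frequency: 1/s

Answer: 1/s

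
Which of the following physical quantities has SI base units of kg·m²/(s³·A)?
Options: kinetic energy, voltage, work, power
Checking the SI base units of each option:
  kinetic energy (E = ½mv²): kg·m²/s²  ✗
  voltage (V = IR): kg·m²/(s³·A)  ✓ matches
  work (W = Fd): kg·m²/s²  ✗
  power (P = W/t): kg·m²/s³  ✗

Only voltage has units kg·m²/(s³·A).

Answer: voltage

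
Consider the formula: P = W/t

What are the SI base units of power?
Units of each symbol in P = W/t:
  W (work): kg·m²/s²
  t (time): s  → in the denominator, contributes 1/s

Multiplying the contributions: [kg·m²/s²] · [1/s]
Adding exponents of each base unit: kg: 1, m: 2, s: -3
SI base units of power: kg·m²/s³

Answer: kg·m²/s³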